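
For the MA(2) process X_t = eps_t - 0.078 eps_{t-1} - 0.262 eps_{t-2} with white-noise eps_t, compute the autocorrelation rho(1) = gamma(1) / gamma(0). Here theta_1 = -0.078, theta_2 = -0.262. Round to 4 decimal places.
\rho(1) = -0.0536

For an MA(q) process with theta_0 = 1, the autocovariance is
  gamma(k) = sigma^2 * sum_{i=0..q-k} theta_i * theta_{i+k},
and rho(k) = gamma(k) / gamma(0). Sigma^2 cancels.
  numerator   = (1)*(-0.078) + (-0.078)*(-0.262) = -0.057564.
  denominator = (1)^2 + (-0.078)^2 + (-0.262)^2 = 1.074728.
  rho(1) = -0.057564 / 1.074728 = -0.0536.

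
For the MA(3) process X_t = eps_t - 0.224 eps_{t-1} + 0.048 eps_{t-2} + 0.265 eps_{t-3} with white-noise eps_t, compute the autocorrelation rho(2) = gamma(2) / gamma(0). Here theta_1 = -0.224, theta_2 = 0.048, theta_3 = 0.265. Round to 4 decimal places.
\rho(2) = -0.0101

For an MA(q) process with theta_0 = 1, the autocovariance is
  gamma(k) = sigma^2 * sum_{i=0..q-k} theta_i * theta_{i+k},
and rho(k) = gamma(k) / gamma(0). Sigma^2 cancels.
  numerator   = (1)*(0.048) + (-0.224)*(0.265) = -0.01136.
  denominator = (1)^2 + (-0.224)^2 + (0.048)^2 + (0.265)^2 = 1.122705.
  rho(2) = -0.01136 / 1.122705 = -0.0101.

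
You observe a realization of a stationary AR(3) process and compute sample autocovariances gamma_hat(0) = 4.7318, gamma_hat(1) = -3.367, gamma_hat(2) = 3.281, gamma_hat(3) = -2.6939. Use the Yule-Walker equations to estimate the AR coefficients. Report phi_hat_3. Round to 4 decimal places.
\hat\phi_{3} = 0.0160

The Yule-Walker equations for an AR(p) process read, in matrix form,
  Gamma_p phi = r_p,   with   (Gamma_p)_{ij} = gamma(|i - j|),
                       (r_p)_i = gamma(i),   i,j = 1..p.
Substitute the sample gammas (Toeplitz matrix and right-hand side of size 3):
  Gamma_p = [[4.7318, -3.367, 3.281], [-3.367, 4.7318, -3.367], [3.281, -3.367, 4.7318]]
  r_p     = [-3.367, 3.281, -2.6939]
Written out (R1..R3):
  (R1) 4.7318 phi_1 - 3.367 phi_2 + 3.281 phi_3 = -3.367
  (R2) -3.367 phi_1 + 4.7318 phi_2 - 3.367 phi_3 = 3.281
  (R3) 3.281 phi_1 - 3.367 phi_2 + 4.7318 phi_3 = -2.6939
Gaussian elimination:
  R2 <- R2 - (-3.367/4.7318) R1 = R2 - (-0.711569) R1:  2.335949 phi_2 - 1.032344 phi_3 = 0.885149
  R3 <- R3 - (3.281/4.7318) R1 = R3 - (0.693394) R1:  -1.032344 phi_2 + 2.456775 phi_3 = -0.359244
  R3 <- R3 - (-1.032344/2.335949) R2 = R3 - (-0.441938) R2:  2.000544 phi_3 = 0.031937
Back-substitution:
  phi_hat_3 = 0.031937 / 2.000544 = 0.015964
  phi_hat_2 = (0.885149 - (-1.032344)(0.015964)) / 2.335949 = 0.38598
  phi_hat_1 = (-3.367 - (-3.367)(0.38598) - (3.281)(0.015964)) / 4.7318 = -0.447987
So phi_hat = [-0.4480, 0.3860, 0.0160].
Therefore phi_hat_3 = 0.0160.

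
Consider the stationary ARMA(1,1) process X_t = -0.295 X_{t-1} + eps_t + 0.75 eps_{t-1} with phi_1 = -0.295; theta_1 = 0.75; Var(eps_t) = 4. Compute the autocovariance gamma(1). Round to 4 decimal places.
\gamma(1) = 1.5524

Multiply the model equation by X_{t-k} and take expectations. With theta_0 = psi_0 = 1 and psi_j the MA(infinity) weights, this gives
  gamma(k) - sum_i phi_i gamma(k-i) = c_k,
  c_k = sigma^2 * sum_{j=k..q} theta_j psi_{j-k}   (c_k = 0 for k > q),
using gamma(-m) = gamma(m).
psi-weights needed (psi_j = theta_j + sum_i phi_i psi_{j-i}):
  psi_1 = theta_1 + phi_1 = 0.75 + (-0.295) = 0.455
Right-hand sides:
  c_0 = sigma^2 (1 + theta_1 psi_1) = 4 * (1 + (0.75)(0.455)) = 4 * 1.34125 = 5.365
  c_1 = sigma^2 theta_1 = 4 * (0.75) = 3
  c_2 = 0
Equations for k = 0 and k = 1 (AR order 1):
  gamma(0) = phi_1 gamma(1) + c_0
  gamma(1) = phi_1 gamma(0) + c_1
Substituting the second into the first: gamma(0) (1 - phi_1^2) = c_0 + phi_1 c_1, so
  gamma(0) = (c_0 + phi_1 c_1) / (1 - phi_1^2) = (5.365 + (-0.295)(3)) / (1 - (-0.295)^2) = 4.48 / 0.912975 = 4.907035.
  gamma(1) = phi_1 gamma(0) + c_1 = (-0.295)(4.907035) + (3) = 1.552425.
Therefore gamma(1) = 1.5524 (to 4 decimal places).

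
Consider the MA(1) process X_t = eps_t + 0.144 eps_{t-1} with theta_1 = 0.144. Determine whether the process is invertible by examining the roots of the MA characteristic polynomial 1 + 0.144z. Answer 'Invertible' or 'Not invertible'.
\text{Invertible}

The MA(q) characteristic polynomial is P(z) = 1 + 0.144z.
Invertibility requires all roots to lie outside the unit circle, i.e. |z| > 1 for every root.
This is linear in z: 1 + (0.144) z = 0  =>  z = -1/(0.144) = -6.944444,  |z| = 6.944444.
Moduli of all roots: 6.9444.
All moduli strictly greater than 1? Yes.
Verdict: Invertible.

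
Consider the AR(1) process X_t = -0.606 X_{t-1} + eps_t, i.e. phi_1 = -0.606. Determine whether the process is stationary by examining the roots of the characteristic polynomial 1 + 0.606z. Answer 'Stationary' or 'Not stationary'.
\text{Stationary}

The AR(p) characteristic polynomial is P(z) = 1 + 0.606z.
Stationarity requires all roots to lie outside the unit circle, i.e. |z| > 1 for every root.
This is linear in z: 1 + (0.606) z = 0  =>  z = -1/(0.606) = -1.650165,  |z| = 1.650165.
Moduli of all roots: 1.6502.
All moduli strictly greater than 1? Yes.
Verdict: Stationary.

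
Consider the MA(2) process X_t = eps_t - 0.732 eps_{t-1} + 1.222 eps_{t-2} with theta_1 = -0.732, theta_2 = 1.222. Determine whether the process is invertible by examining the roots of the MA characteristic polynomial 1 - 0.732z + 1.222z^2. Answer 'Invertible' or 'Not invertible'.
\text{Not invertible}

The MA(q) characteristic polynomial is P(z) = 1 - 0.732z + 1.222z^2.
Invertibility requires all roots to lie outside the unit circle, i.e. |z| > 1 for every root.
Set 1 + (-0.732) z + (1.222) z^2 = 0, i.e. a z^2 + b z + c = 0 with a = 1.222, b = -0.732, c = 1.
Discriminant D = b^2 - 4ac = (-0.732)^2 - 4*(1.222)*1 = 0.535824 - (4.888) = -4.352176.
D < 0, so the roots are the complex-conjugate pair z = (-b +/- i sqrt(-D)) / (2a) = 0.2995 +/- 0.8536i.
For a conjugate pair |z|^2 = z * conj(z) = (product of roots) = c/a = 1/(1.222) = 0.818331, so |z| = sqrt(0.818331) = 0.9046 for both roots.
Moduli of all roots: 0.9046, 0.9046.
All moduli strictly greater than 1? No.
Verdict: Not invertible.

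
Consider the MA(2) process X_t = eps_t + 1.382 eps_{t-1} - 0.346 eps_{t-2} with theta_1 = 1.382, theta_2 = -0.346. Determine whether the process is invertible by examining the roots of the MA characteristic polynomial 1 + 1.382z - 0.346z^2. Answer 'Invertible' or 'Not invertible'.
\text{Not invertible}

The MA(q) characteristic polynomial is P(z) = 1 + 1.382z - 0.346z^2.
Invertibility requires all roots to lie outside the unit circle, i.e. |z| > 1 for every root.
Set 1 + (1.382) z + (-0.346) z^2 = 0, i.e. a z^2 + b z + c = 0 with a = -0.346, b = 1.382, c = 1.
Discriminant D = b^2 - 4ac = (1.382)^2 - 4*(-0.346)*1 = 1.909924 - (-1.384) = 3.293924.
D >= 0, so the roots are real: z = (-b +/- sqrt(D)) / (2a) = (-1.382 +/- 1.814917) / (-0.692).
  z_1 = (-1.382 + 1.814917) / (-0.692) = -0.6256,   |z_1| = 0.6256.
  z_2 = (-1.382 - 1.814917) / (-0.692) = 4.6198,   |z_2| = 4.6198.
Moduli of all roots: 0.6256, 4.6198.
All moduli strictly greater than 1? No.
Verdict: Not invertible.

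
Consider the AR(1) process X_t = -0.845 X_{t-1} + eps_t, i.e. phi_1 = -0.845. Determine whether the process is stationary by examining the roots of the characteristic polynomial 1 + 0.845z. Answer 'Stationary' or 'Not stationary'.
\text{Stationary}

The AR(p) characteristic polynomial is P(z) = 1 + 0.845z.
Stationarity requires all roots to lie outside the unit circle, i.e. |z| > 1 for every root.
This is linear in z: 1 + (0.845) z = 0  =>  z = -1/(0.845) = -1.183432,  |z| = 1.183432.
Moduli of all roots: 1.1834.
All moduli strictly greater than 1? Yes.
Verdict: Stationary.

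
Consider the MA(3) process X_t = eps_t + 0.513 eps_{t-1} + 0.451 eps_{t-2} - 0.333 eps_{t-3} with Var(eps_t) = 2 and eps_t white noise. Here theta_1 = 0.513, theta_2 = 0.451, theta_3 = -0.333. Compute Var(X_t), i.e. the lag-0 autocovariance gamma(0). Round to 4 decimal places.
\gamma(0) = 3.1549

For an MA(q) process X_t = eps_t + sum_i theta_i eps_{t-i} with
Var(eps_t) = sigma^2, the variance is
  gamma(0) = sigma^2 * (1 + sum_i theta_i^2).
  sum_i theta_i^2 = (0.513)^2 + (0.451)^2 + (-0.333)^2 = 0.263169 + 0.203401 + 0.110889 = 0.577459.
  gamma(0) = 2 * (1 + 0.577459) = 2 * 1.577459 = 3.154918, which rounds to 3.1549.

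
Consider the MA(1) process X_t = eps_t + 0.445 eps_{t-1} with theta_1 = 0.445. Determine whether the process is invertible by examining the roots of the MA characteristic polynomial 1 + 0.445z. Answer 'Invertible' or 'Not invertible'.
\text{Invertible}

The MA(q) characteristic polynomial is P(z) = 1 + 0.445z.
Invertibility requires all roots to lie outside the unit circle, i.e. |z| > 1 for every root.
This is linear in z: 1 + (0.445) z = 0  =>  z = -1/(0.445) = -2.247191,  |z| = 2.247191.
Moduli of all roots: 2.2472.
All moduli strictly greater than 1? Yes.
Verdict: Invertible.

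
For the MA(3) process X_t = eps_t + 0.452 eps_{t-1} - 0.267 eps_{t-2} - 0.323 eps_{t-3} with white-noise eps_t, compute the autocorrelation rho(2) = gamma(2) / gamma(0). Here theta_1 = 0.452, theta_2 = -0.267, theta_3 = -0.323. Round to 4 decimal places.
\rho(2) = -0.2993

For an MA(q) process with theta_0 = 1, the autocovariance is
  gamma(k) = sigma^2 * sum_{i=0..q-k} theta_i * theta_{i+k},
and rho(k) = gamma(k) / gamma(0). Sigma^2 cancels.
  numerator   = (1)*(-0.267) + (0.452)*(-0.323) = -0.412996.
  denominator = (1)^2 + (0.452)^2 + (-0.267)^2 + (-0.323)^2 = 1.379922.
  rho(2) = -0.412996 / 1.379922 = -0.2993.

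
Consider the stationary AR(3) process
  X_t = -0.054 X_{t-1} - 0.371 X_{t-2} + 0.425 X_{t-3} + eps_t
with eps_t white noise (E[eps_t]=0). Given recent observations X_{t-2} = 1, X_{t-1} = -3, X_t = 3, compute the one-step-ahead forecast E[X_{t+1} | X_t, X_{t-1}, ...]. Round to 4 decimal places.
E[X_{t+1} \mid \mathcal F_t] = 1.3760

For an AR(p) model X_t = c + sum_i phi_i X_{t-i} + eps_t, the
one-step-ahead conditional mean is
  E[X_{t+1} | X_t, ...] = c + sum_i phi_i X_{t+1-i}.
Substitute known values:
  E[X_{t+1} | ...] = (-0.054) * (3) + (-0.371) * (-3) + (0.425) * (1)
                   = 1.3760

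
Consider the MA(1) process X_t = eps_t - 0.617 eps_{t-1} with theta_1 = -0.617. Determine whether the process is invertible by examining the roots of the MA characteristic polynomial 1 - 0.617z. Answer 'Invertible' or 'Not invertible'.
\text{Invertible}

The MA(q) characteristic polynomial is P(z) = 1 - 0.617z.
Invertibility requires all roots to lie outside the unit circle, i.e. |z| > 1 for every root.
This is linear in z: 1 + (-0.617) z = 0  =>  z = -1/(-0.617) = 1.620746,  |z| = 1.620746.
Moduli of all roots: 1.6207.
All moduli strictly greater than 1? Yes.
Verdict: Invertible.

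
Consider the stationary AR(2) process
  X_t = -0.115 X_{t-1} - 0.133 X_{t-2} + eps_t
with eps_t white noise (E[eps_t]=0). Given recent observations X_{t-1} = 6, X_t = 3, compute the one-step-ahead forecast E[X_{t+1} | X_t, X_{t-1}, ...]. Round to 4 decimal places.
E[X_{t+1} \mid \mathcal F_t] = -1.1430

For an AR(p) model X_t = c + sum_i phi_i X_{t-i} + eps_t, the
one-step-ahead conditional mean is
  E[X_{t+1} | X_t, ...] = c + sum_i phi_i X_{t+1-i}.
Substitute known values:
  E[X_{t+1} | ...] = (-0.115) * (3) + (-0.133) * (6)
                   = -1.1430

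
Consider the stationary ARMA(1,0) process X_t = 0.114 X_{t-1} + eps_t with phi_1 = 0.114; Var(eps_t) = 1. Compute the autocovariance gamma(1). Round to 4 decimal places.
\gamma(1) = 0.1155

Multiply the model equation by X_{t-k} and take expectations. With theta_0 = psi_0 = 1 and psi_j the MA(infinity) weights, this gives
  gamma(k) - sum_i phi_i gamma(k-i) = c_k,
  c_k = sigma^2 * sum_{j=k..q} theta_j psi_{j-k}   (c_k = 0 for k > q),
using gamma(-m) = gamma(m).
Pure AR (q = 0): c_0 = sigma^2 = 1, c_k = 0 for k >= 1.
Equations for k = 0 and k = 1 (AR order 1):
  gamma(0) = phi_1 gamma(1) + c_0
  gamma(1) = phi_1 gamma(0) + c_1
Substituting the second into the first: gamma(0) (1 - phi_1^2) = c_0 + phi_1 c_1, so
  gamma(0) = c_0 / (1 - phi_1^2) = 1 / (1 - (0.114)^2) = 1 / 0.987004 = 1.013167.
  gamma(1) = phi_1 gamma(0) = (0.114)(1.013167) = 0.115501.
Therefore gamma(1) = 0.1155 (to 4 decimal places).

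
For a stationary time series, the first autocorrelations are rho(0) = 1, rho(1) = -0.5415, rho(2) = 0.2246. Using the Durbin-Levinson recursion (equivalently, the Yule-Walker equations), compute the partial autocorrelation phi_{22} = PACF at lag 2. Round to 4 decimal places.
\phi_{22} = -0.0971

The PACF at lag k is phi_{kk}, the last component of the solution
to the Yule-Walker system G_k phi = r_k where
  (G_k)_{ij} = rho(|i - j|), (r_k)_i = rho(i), i,j = 1..k.
Equivalently, Durbin-Levinson gives phi_{kk} iteratively:
  phi_{11} = rho(1)
  phi_{kk} = [rho(k) - sum_{j=1..k-1} phi_{k-1,j} rho(k-j)]
            / [1 - sum_{j=1..k-1} phi_{k-1,j} rho(j)],
  phi_{k,j} = phi_{k-1,j} - phi_{kk} phi_{k-1,k-j},  j = 1..k-1.
Step k = 1:
  phi_11 = rho(1) = -0.5415.
Step k = 2:
  phi_22 = [rho(2) - phi_11 rho(1)] / [1 - phi_11 rho(1)] = [0.2246 - (-0.5415)(-0.5415)] / [1 - (-0.5415)(-0.5415)]
         = -0.06862225 / 0.70677775 = -0.0971.
Therefore phi_{22} = -0.0971.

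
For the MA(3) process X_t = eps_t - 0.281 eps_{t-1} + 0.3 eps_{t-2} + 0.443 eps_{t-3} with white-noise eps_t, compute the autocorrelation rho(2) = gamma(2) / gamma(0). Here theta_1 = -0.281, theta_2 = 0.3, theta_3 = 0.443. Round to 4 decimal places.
\rho(2) = 0.1286

For an MA(q) process with theta_0 = 1, the autocovariance is
  gamma(k) = sigma^2 * sum_{i=0..q-k} theta_i * theta_{i+k},
and rho(k) = gamma(k) / gamma(0). Sigma^2 cancels.
  numerator   = (1)*(0.3) + (-0.281)*(0.443) = 0.175517.
  denominator = (1)^2 + (-0.281)^2 + (0.3)^2 + (0.443)^2 = 1.36521.
  rho(2) = 0.175517 / 1.36521 = 0.1286.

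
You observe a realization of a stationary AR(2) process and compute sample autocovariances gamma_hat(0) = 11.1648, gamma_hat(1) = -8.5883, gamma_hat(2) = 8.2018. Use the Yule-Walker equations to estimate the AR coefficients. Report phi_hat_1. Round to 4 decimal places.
\hat\phi_{1} = -0.5000

The Yule-Walker equations for an AR(p) process read, in matrix form,
  Gamma_p phi = r_p,   with   (Gamma_p)_{ij} = gamma(|i - j|),
                       (r_p)_i = gamma(i),   i,j = 1..p.
Substitute the sample gammas (Toeplitz matrix and right-hand side of size 2):
  Gamma_p = [[11.1648, -8.5883], [-8.5883, 11.1648]]
  r_p     = [-8.5883, 8.2018]
Written out:
  11.1648 phi_1 - 8.5883 phi_2 = -8.5883
  -8.5883 phi_1 + 11.1648 phi_2 = 8.2018
Solve by Cramer's rule:
  det = gamma(0)^2 - gamma(1)^2 = (11.1648)^2 - (-8.5883)^2 = 124.65275904 - 73.75889689 = 50.89386215
  phi_hat_1 = [gamma(1) gamma(0) - gamma(1) gamma(2)] / det = [(-8.5883)(11.1648) - (-8.5883)(8.2018)] / 50.89386215 = -25.4471329 / 50.89386215 = -0.5
  phi_hat_2 = [gamma(0) gamma(2) - gamma(1)^2] / det = [(11.1648)(8.2018) - (-8.5883)^2] / 50.89386215 = 17.81255975 / 50.89386215 = 0.35
So phi_hat = [-0.5000, 0.3500].
Therefore phi_hat_1 = -0.5000.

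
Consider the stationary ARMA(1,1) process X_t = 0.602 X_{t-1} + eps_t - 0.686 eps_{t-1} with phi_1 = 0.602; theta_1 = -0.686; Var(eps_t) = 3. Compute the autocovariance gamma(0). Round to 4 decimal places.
\gamma(0) = 3.0332

Multiply the model equation by X_{t-k} and take expectations. With theta_0 = psi_0 = 1 and psi_j the MA(infinity) weights, this gives
  gamma(k) - sum_i phi_i gamma(k-i) = c_k,
  c_k = sigma^2 * sum_{j=k..q} theta_j psi_{j-k}   (c_k = 0 for k > q),
using gamma(-m) = gamma(m).
psi-weights needed (psi_j = theta_j + sum_i phi_i psi_{j-i}):
  psi_1 = theta_1 + phi_1 = -0.686 + (0.602) = -0.084
Right-hand sides:
  c_0 = sigma^2 (1 + theta_1 psi_1) = 3 * (1 + (-0.686)(-0.084)) = 3 * 1.057624 = 3.172872
  c_1 = sigma^2 theta_1 = 3 * (-0.686) = -2.058
  c_2 = 0
Equations for k = 0 and k = 1 (AR order 1):
  gamma(0) = phi_1 gamma(1) + c_0
  gamma(1) = phi_1 gamma(0) + c_1
Substituting the second into the first: gamma(0) (1 - phi_1^2) = c_0 + phi_1 c_1, so
  gamma(0) = (c_0 + phi_1 c_1) / (1 - phi_1^2) = (3.172872 + (0.602)(-2.058)) / (1 - (0.602)^2) = 1.933956 / 0.637596 = 3.0332.
Therefore gamma(0) = 3.0332 (to 4 decimal places).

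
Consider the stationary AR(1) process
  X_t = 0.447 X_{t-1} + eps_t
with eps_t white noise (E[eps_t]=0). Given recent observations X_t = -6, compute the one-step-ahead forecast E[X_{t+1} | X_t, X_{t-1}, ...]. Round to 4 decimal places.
E[X_{t+1} \mid \mathcal F_t] = -2.6820

For an AR(p) model X_t = c + sum_i phi_i X_{t-i} + eps_t, the
one-step-ahead conditional mean is
  E[X_{t+1} | X_t, ...] = c + sum_i phi_i X_{t+1-i}.
Substitute known values:
  E[X_{t+1} | ...] = (0.447) * (-6)
                   = -2.6820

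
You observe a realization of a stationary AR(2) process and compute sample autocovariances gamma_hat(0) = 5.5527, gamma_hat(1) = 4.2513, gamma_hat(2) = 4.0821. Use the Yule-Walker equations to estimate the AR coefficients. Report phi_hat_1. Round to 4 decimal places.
\hat\phi_{1} = 0.4900

The Yule-Walker equations for an AR(p) process read, in matrix form,
  Gamma_p phi = r_p,   with   (Gamma_p)_{ij} = gamma(|i - j|),
                       (r_p)_i = gamma(i),   i,j = 1..p.
Substitute the sample gammas (Toeplitz matrix and right-hand side of size 2):
  Gamma_p = [[5.5527, 4.2513], [4.2513, 5.5527]]
  r_p     = [4.2513, 4.0821]
Written out:
  5.5527 phi_1 + 4.2513 phi_2 = 4.2513
  4.2513 phi_1 + 5.5527 phi_2 = 4.0821
Solve by Cramer's rule:
  det = gamma(0)^2 - gamma(1)^2 = (5.5527)^2 - (4.2513)^2 = 30.83247729 - 18.07355169 = 12.7589256
  phi_hat_1 = [gamma(1) gamma(0) - gamma(1) gamma(2)] / det = [(4.2513)(5.5527) - (4.2513)(4.0821)] / 12.7589256 = 6.25196178 / 12.7589256 = 0.49
  phi_hat_2 = [gamma(0) gamma(2) - gamma(1)^2] / det = [(5.5527)(4.0821) - (4.2513)^2] / 12.7589256 = 4.59312498 / 12.7589256 = 0.36
So phi_hat = [0.4900, 0.3600].
Therefore phi_hat_1 = 0.4900.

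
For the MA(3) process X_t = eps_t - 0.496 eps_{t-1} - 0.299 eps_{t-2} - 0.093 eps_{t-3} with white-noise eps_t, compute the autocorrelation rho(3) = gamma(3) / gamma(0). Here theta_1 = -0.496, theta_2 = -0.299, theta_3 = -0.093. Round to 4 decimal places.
\rho(3) = -0.0692

For an MA(q) process with theta_0 = 1, the autocovariance is
  gamma(k) = sigma^2 * sum_{i=0..q-k} theta_i * theta_{i+k},
and rho(k) = gamma(k) / gamma(0). Sigma^2 cancels.
  numerator   = (1)*(-0.093) = -0.093.
  denominator = (1)^2 + (-0.496)^2 + (-0.299)^2 + (-0.093)^2 = 1.344066.
  rho(3) = -0.093 / 1.344066 = -0.0692.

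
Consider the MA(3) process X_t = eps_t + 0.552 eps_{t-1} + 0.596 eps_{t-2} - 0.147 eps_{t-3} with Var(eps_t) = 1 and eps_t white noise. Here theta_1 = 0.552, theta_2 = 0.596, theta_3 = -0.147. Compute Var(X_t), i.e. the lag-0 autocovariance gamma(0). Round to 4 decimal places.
\gamma(0) = 1.6815

For an MA(q) process X_t = eps_t + sum_i theta_i eps_{t-i} with
Var(eps_t) = sigma^2, the variance is
  gamma(0) = sigma^2 * (1 + sum_i theta_i^2).
  sum_i theta_i^2 = (0.552)^2 + (0.596)^2 + (-0.147)^2 = 0.304704 + 0.355216 + 0.021609 = 0.681529.
  gamma(0) = 1 * (1 + 0.681529) = 1 * 1.681529 = 1.681529, which rounds to 1.6815.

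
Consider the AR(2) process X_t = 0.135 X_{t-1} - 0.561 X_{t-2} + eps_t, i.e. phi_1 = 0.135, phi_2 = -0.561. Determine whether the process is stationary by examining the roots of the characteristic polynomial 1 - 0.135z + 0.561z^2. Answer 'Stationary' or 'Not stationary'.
\text{Stationary}

The AR(p) characteristic polynomial is P(z) = 1 - 0.135z + 0.561z^2.
Stationarity requires all roots to lie outside the unit circle, i.e. |z| > 1 for every root.
Set 1 + (-0.135) z + (0.561) z^2 = 0, i.e. a z^2 + b z + c = 0 with a = 0.561, b = -0.135, c = 1.
Discriminant D = b^2 - 4ac = (-0.135)^2 - 4*(0.561)*1 = 0.018225 - (2.244) = -2.225775.
D < 0, so the roots are the complex-conjugate pair z = (-b +/- i sqrt(-D)) / (2a) = 0.1203 +/- 1.3297i.
For a conjugate pair |z|^2 = z * conj(z) = (product of roots) = c/a = 1/(0.561) = 1.782531, so |z| = sqrt(1.782531) = 1.3351 for both roots.
Moduli of all roots: 1.3351, 1.3351.
All moduli strictly greater than 1? Yes.
Verdict: Stationary.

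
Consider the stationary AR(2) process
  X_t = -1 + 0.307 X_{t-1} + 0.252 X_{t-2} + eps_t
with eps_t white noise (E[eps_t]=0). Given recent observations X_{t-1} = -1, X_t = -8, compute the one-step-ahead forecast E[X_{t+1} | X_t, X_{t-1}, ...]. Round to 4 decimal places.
E[X_{t+1} \mid \mathcal F_t] = -3.7080

For an AR(p) model X_t = c + sum_i phi_i X_{t-i} + eps_t, the
one-step-ahead conditional mean is
  E[X_{t+1} | X_t, ...] = c + sum_i phi_i X_{t+1-i}.
Substitute known values:
  E[X_{t+1} | ...] = -1 + (0.307) * (-8) + (0.252) * (-1)
                   = -3.7080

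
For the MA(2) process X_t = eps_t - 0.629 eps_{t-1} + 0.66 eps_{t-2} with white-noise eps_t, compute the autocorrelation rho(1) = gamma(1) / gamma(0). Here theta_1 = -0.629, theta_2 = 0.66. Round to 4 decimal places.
\rho(1) = -0.5702

For an MA(q) process with theta_0 = 1, the autocovariance is
  gamma(k) = sigma^2 * sum_{i=0..q-k} theta_i * theta_{i+k},
and rho(k) = gamma(k) / gamma(0). Sigma^2 cancels.
  numerator   = (1)*(-0.629) + (-0.629)*(0.66) = -1.04414.
  denominator = (1)^2 + (-0.629)^2 + (0.66)^2 = 1.831241.
  rho(1) = -1.04414 / 1.831241 = -0.5702.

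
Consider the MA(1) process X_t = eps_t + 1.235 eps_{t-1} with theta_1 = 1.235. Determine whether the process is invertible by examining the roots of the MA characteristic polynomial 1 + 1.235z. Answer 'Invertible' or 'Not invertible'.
\text{Not invertible}

The MA(q) characteristic polynomial is P(z) = 1 + 1.235z.
Invertibility requires all roots to lie outside the unit circle, i.e. |z| > 1 for every root.
This is linear in z: 1 + (1.235) z = 0  =>  z = -1/(1.235) = -0.809717,  |z| = 0.809717.
Moduli of all roots: 0.8097.
All moduli strictly greater than 1? No.
Verdict: Not invertible.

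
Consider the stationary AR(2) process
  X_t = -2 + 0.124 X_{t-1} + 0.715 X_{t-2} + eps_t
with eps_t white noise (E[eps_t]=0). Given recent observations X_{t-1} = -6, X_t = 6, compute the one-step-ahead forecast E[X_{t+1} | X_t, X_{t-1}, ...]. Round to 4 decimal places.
E[X_{t+1} \mid \mathcal F_t] = -5.5460

For an AR(p) model X_t = c + sum_i phi_i X_{t-i} + eps_t, the
one-step-ahead conditional mean is
  E[X_{t+1} | X_t, ...] = c + sum_i phi_i X_{t+1-i}.
Substitute known values:
  E[X_{t+1} | ...] = -2 + (0.124) * (6) + (0.715) * (-6)
                   = -5.5460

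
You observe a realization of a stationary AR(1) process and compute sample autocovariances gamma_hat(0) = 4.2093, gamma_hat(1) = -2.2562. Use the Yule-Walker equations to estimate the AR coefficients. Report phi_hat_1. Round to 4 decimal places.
\hat\phi_{1} = -0.5360

The Yule-Walker equations for an AR(p) process read, in matrix form,
  Gamma_p phi = r_p,   with   (Gamma_p)_{ij} = gamma(|i - j|),
                       (r_p)_i = gamma(i),   i,j = 1..p.
Substitute the sample gammas (Toeplitz matrix and right-hand side of size 1):
  Gamma_p = [[4.2093]]
  r_p     = [-2.2562]
With p = 1 this is the single equation gamma(0) phi_1 = gamma(1):
  phi_hat_1 = gamma(1) / gamma(0) = -2.2562 / 4.2093 = -0.5360.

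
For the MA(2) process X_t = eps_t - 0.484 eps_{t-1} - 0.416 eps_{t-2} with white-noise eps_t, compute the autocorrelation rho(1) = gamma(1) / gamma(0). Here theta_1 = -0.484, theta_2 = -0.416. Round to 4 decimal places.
\rho(1) = -0.2008

For an MA(q) process with theta_0 = 1, the autocovariance is
  gamma(k) = sigma^2 * sum_{i=0..q-k} theta_i * theta_{i+k},
and rho(k) = gamma(k) / gamma(0). Sigma^2 cancels.
  numerator   = (1)*(-0.484) + (-0.484)*(-0.416) = -0.282656.
  denominator = (1)^2 + (-0.484)^2 + (-0.416)^2 = 1.407312.
  rho(1) = -0.282656 / 1.407312 = -0.2008.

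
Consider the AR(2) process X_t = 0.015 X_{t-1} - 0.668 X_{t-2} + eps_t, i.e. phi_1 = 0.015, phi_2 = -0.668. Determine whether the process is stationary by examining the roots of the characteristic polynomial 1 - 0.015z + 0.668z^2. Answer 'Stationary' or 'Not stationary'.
\text{Stationary}

The AR(p) characteristic polynomial is P(z) = 1 - 0.015z + 0.668z^2.
Stationarity requires all roots to lie outside the unit circle, i.e. |z| > 1 for every root.
Set 1 + (-0.015) z + (0.668) z^2 = 0, i.e. a z^2 + b z + c = 0 with a = 0.668, b = -0.015, c = 1.
Discriminant D = b^2 - 4ac = (-0.015)^2 - 4*(0.668)*1 = 0.000225 - (2.672) = -2.671775.
D < 0, so the roots are the complex-conjugate pair z = (-b +/- i sqrt(-D)) / (2a) = 0.0112 +/- 1.2235i.
For a conjugate pair |z|^2 = z * conj(z) = (product of roots) = c/a = 1/(0.668) = 1.497006, so |z| = sqrt(1.497006) = 1.2235 for both roots.
Moduli of all roots: 1.2235, 1.2235.
All moduli strictly greater than 1? Yes.
Verdict: Stationary.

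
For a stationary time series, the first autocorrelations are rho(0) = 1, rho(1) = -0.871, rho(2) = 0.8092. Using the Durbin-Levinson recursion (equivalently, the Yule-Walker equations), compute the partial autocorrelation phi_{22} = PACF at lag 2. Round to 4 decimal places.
\phi_{22} = 0.2095

The PACF at lag k is phi_{kk}, the last component of the solution
to the Yule-Walker system G_k phi = r_k where
  (G_k)_{ij} = rho(|i - j|), (r_k)_i = rho(i), i,j = 1..k.
Equivalently, Durbin-Levinson gives phi_{kk} iteratively:
  phi_{11} = rho(1)
  phi_{kk} = [rho(k) - sum_{j=1..k-1} phi_{k-1,j} rho(k-j)]
            / [1 - sum_{j=1..k-1} phi_{k-1,j} rho(j)],
  phi_{k,j} = phi_{k-1,j} - phi_{kk} phi_{k-1,k-j},  j = 1..k-1.
Step k = 1:
  phi_11 = rho(1) = -0.871.
Step k = 2:
  phi_22 = [rho(2) - phi_11 rho(1)] / [1 - phi_11 rho(1)] = [0.8092 - (-0.871)(-0.871)] / [1 - (-0.871)(-0.871)]
         = 0.050559 / 0.241359 = 0.2095.
Therefore phi_{22} = 0.2095.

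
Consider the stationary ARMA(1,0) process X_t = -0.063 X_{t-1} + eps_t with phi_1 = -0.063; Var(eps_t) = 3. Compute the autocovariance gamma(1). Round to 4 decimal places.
\gamma(1) = -0.1898

Multiply the model equation by X_{t-k} and take expectations. With theta_0 = psi_0 = 1 and psi_j the MA(infinity) weights, this gives
  gamma(k) - sum_i phi_i gamma(k-i) = c_k,
  c_k = sigma^2 * sum_{j=k..q} theta_j psi_{j-k}   (c_k = 0 for k > q),
using gamma(-m) = gamma(m).
Pure AR (q = 0): c_0 = sigma^2 = 3, c_k = 0 for k >= 1.
Equations for k = 0 and k = 1 (AR order 1):
  gamma(0) = phi_1 gamma(1) + c_0
  gamma(1) = phi_1 gamma(0) + c_1
Substituting the second into the first: gamma(0) (1 - phi_1^2) = c_0 + phi_1 c_1, so
  gamma(0) = c_0 / (1 - phi_1^2) = 3 / (1 - (-0.063)^2) = 3 / 0.996031 = 3.011954.
  gamma(1) = phi_1 gamma(0) = (-0.063)(3.011954) = -0.189753.
Therefore gamma(1) = -0.1898 (to 4 decimal places).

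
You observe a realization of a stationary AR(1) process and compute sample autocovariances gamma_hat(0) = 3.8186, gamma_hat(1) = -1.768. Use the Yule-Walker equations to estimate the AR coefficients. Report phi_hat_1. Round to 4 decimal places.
\hat\phi_{1} = -0.4630

The Yule-Walker equations for an AR(p) process read, in matrix form,
  Gamma_p phi = r_p,   with   (Gamma_p)_{ij} = gamma(|i - j|),
                       (r_p)_i = gamma(i),   i,j = 1..p.
Substitute the sample gammas (Toeplitz matrix and right-hand side of size 1):
  Gamma_p = [[3.8186]]
  r_p     = [-1.768]
With p = 1 this is the single equation gamma(0) phi_1 = gamma(1):
  phi_hat_1 = gamma(1) / gamma(0) = -1.768 / 3.8186 = -0.4630.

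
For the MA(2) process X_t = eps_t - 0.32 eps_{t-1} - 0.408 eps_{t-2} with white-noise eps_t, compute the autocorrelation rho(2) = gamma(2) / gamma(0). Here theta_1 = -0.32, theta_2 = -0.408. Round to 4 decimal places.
\rho(2) = -0.3215

For an MA(q) process with theta_0 = 1, the autocovariance is
  gamma(k) = sigma^2 * sum_{i=0..q-k} theta_i * theta_{i+k},
and rho(k) = gamma(k) / gamma(0). Sigma^2 cancels.
  numerator   = (1)*(-0.408) = -0.408.
  denominator = (1)^2 + (-0.32)^2 + (-0.408)^2 = 1.268864.
  rho(2) = -0.408 / 1.268864 = -0.3215.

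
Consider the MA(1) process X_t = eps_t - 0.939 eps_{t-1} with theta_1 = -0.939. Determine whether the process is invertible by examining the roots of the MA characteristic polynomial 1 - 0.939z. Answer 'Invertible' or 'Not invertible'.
\text{Invertible}

The MA(q) characteristic polynomial is P(z) = 1 - 0.939z.
Invertibility requires all roots to lie outside the unit circle, i.e. |z| > 1 for every root.
This is linear in z: 1 + (-0.939) z = 0  =>  z = -1/(-0.939) = 1.064963,  |z| = 1.064963.
Moduli of all roots: 1.0650.
All moduli strictly greater than 1? Yes.
Verdict: Invertible.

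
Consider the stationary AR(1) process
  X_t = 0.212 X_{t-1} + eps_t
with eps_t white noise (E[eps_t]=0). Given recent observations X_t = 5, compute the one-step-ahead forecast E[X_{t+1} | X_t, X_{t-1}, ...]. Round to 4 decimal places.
E[X_{t+1} \mid \mathcal F_t] = 1.0600

For an AR(p) model X_t = c + sum_i phi_i X_{t-i} + eps_t, the
one-step-ahead conditional mean is
  E[X_{t+1} | X_t, ...] = c + sum_i phi_i X_{t+1-i}.
Substitute known values:
  E[X_{t+1} | ...] = (0.212) * (5)
                   = 1.0600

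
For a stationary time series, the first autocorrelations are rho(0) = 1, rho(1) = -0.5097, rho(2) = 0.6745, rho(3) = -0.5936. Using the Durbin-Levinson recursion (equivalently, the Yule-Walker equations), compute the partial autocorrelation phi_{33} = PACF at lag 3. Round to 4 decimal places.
\phi_{33} = -0.3089

The PACF at lag k is phi_{kk}, the last component of the solution
to the Yule-Walker system G_k phi = r_k where
  (G_k)_{ij} = rho(|i - j|), (r_k)_i = rho(i), i,j = 1..k.
Equivalently, Durbin-Levinson gives phi_{kk} iteratively:
  phi_{11} = rho(1)
  phi_{kk} = [rho(k) - sum_{j=1..k-1} phi_{k-1,j} rho(k-j)]
            / [1 - sum_{j=1..k-1} phi_{k-1,j} rho(j)],
  phi_{k,j} = phi_{k-1,j} - phi_{kk} phi_{k-1,k-j},  j = 1..k-1.
Step k = 1:
  phi_11 = rho(1) = -0.5097.
Step k = 2:
  phi_22 = [rho(2) - phi_11 rho(1)] / [1 - phi_11 rho(1)] = [0.6745 - (-0.5097)(-0.5097)] / [1 - (-0.5097)(-0.5097)]
         = 0.41470591 / 0.74020591 = 0.560257.
  Update: phi_21 = phi_11 - phi_22 phi_11 = -0.5097 - (0.560257)(-0.5097) = -0.224137.
Step k = 3:
  phi_33 = [rho(3) - phi_21 rho(2) - phi_22 rho(1)] / [1 - phi_21 rho(1) - phi_22 rho(2)]
    numerator   = -0.5936 - (-0.224137)(0.6745) - (0.560257)(-0.5097) = -0.15685651
    denominator = 1 - (-0.224137)(-0.5097) - (0.560257)(0.6745) = 0.50786382
  phi_33 = -0.15685651 / 0.50786382 = -0.3089.
Therefore phi_{33} = -0.3089.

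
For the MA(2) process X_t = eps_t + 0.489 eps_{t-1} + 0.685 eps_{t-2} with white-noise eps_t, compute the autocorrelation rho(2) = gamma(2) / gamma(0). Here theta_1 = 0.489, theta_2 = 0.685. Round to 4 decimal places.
\rho(2) = 0.4010

For an MA(q) process with theta_0 = 1, the autocovariance is
  gamma(k) = sigma^2 * sum_{i=0..q-k} theta_i * theta_{i+k},
and rho(k) = gamma(k) / gamma(0). Sigma^2 cancels.
  numerator   = (1)*(0.685) = 0.685.
  denominator = (1)^2 + (0.489)^2 + (0.685)^2 = 1.708346.
  rho(2) = 0.685 / 1.708346 = 0.4010.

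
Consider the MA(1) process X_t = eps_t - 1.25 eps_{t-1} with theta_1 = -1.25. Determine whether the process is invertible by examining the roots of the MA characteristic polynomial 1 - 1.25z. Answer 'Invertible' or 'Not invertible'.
\text{Not invertible}

The MA(q) characteristic polynomial is P(z) = 1 - 1.25z.
Invertibility requires all roots to lie outside the unit circle, i.e. |z| > 1 for every root.
This is linear in z: 1 + (-1.25) z = 0  =>  z = -1/(-1.25) = 0.8,  |z| = 0.8.
Moduli of all roots: 0.8000.
All moduli strictly greater than 1? No.
Verdict: Not invertible.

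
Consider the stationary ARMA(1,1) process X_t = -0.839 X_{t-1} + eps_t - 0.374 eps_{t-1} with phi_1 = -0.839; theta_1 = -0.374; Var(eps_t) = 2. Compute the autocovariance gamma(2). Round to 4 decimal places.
\gamma(2) = 9.0317

Multiply the model equation by X_{t-k} and take expectations. With theta_0 = psi_0 = 1 and psi_j the MA(infinity) weights, this gives
  gamma(k) - sum_i phi_i gamma(k-i) = c_k,
  c_k = sigma^2 * sum_{j=k..q} theta_j psi_{j-k}   (c_k = 0 for k > q),
using gamma(-m) = gamma(m).
psi-weights needed (psi_j = theta_j + sum_i phi_i psi_{j-i}):
  psi_1 = theta_1 + phi_1 = -0.374 + (-0.839) = -1.213
Right-hand sides:
  c_0 = sigma^2 (1 + theta_1 psi_1) = 2 * (1 + (-0.374)(-1.213)) = 2 * 1.453662 = 2.907324
  c_1 = sigma^2 theta_1 = 2 * (-0.374) = -0.748
  c_2 = 0
Equations for k = 0 and k = 1 (AR order 1):
  gamma(0) = phi_1 gamma(1) + c_0
  gamma(1) = phi_1 gamma(0) + c_1
Substituting the second into the first: gamma(0) (1 - phi_1^2) = c_0 + phi_1 c_1, so
  gamma(0) = (c_0 + phi_1 c_1) / (1 - phi_1^2) = (2.907324 + (-0.839)(-0.748)) / (1 - (-0.839)^2) = 3.534896 / 0.296079 = 11.93903.
  gamma(1) = phi_1 gamma(0) + c_1 = (-0.839)(11.93903) + (-0.748) = -10.764846.
For k = 2 (> q): gamma(2) = phi_1 gamma(1) = (-0.839)(-10.764846) = 9.031706.
Therefore gamma(2) = 9.0317 (to 4 decimal places).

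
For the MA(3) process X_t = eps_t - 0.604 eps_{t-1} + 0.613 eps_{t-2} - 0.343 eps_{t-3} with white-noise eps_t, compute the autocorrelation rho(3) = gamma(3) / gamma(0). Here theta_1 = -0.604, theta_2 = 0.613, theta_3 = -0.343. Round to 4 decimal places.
\rho(3) = -0.1846

For an MA(q) process with theta_0 = 1, the autocovariance is
  gamma(k) = sigma^2 * sum_{i=0..q-k} theta_i * theta_{i+k},
and rho(k) = gamma(k) / gamma(0). Sigma^2 cancels.
  numerator   = (1)*(-0.343) = -0.343.
  denominator = (1)^2 + (-0.604)^2 + (0.613)^2 + (-0.343)^2 = 1.858234.
  rho(3) = -0.343 / 1.858234 = -0.1846.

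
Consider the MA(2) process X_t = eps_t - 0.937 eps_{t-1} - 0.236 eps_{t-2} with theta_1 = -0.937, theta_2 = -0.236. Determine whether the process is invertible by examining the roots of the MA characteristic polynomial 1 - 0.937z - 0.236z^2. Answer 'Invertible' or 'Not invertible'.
\text{Not invertible}

The MA(q) characteristic polynomial is P(z) = 1 - 0.937z - 0.236z^2.
Invertibility requires all roots to lie outside the unit circle, i.e. |z| > 1 for every root.
Set 1 + (-0.937) z + (-0.236) z^2 = 0, i.e. a z^2 + b z + c = 0 with a = -0.236, b = -0.937, c = 1.
Discriminant D = b^2 - 4ac = (-0.937)^2 - 4*(-0.236)*1 = 0.877969 - (-0.944) = 1.821969.
D >= 0, so the roots are real: z = (-b +/- sqrt(D)) / (2a) = (0.937 +/- 1.349803) / (-0.472).
  z_1 = (0.937 + 1.349803) / (-0.472) = -4.8449,   |z_1| = 4.8449.
  z_2 = (0.937 - 1.349803) / (-0.472) = 0.8746,   |z_2| = 0.8746.
Moduli of all roots: 4.8449, 0.8746.
All moduli strictly greater than 1? No.
Verdict: Not invertible.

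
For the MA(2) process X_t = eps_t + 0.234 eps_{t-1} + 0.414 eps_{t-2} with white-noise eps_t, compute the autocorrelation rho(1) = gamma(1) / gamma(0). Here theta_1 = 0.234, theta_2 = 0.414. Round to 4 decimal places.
\rho(1) = 0.2698

For an MA(q) process with theta_0 = 1, the autocovariance is
  gamma(k) = sigma^2 * sum_{i=0..q-k} theta_i * theta_{i+k},
and rho(k) = gamma(k) / gamma(0). Sigma^2 cancels.
  numerator   = (1)*(0.234) + (0.234)*(0.414) = 0.330876.
  denominator = (1)^2 + (0.234)^2 + (0.414)^2 = 1.226152.
  rho(1) = 0.330876 / 1.226152 = 0.2698.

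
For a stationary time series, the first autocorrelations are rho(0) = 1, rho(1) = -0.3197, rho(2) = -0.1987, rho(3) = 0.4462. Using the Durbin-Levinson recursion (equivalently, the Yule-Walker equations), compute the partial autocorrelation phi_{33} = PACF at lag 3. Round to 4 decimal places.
\phi_{33} = 0.3190

The PACF at lag k is phi_{kk}, the last component of the solution
to the Yule-Walker system G_k phi = r_k where
  (G_k)_{ij} = rho(|i - j|), (r_k)_i = rho(i), i,j = 1..k.
Equivalently, Durbin-Levinson gives phi_{kk} iteratively:
  phi_{11} = rho(1)
  phi_{kk} = [rho(k) - sum_{j=1..k-1} phi_{k-1,j} rho(k-j)]
            / [1 - sum_{j=1..k-1} phi_{k-1,j} rho(j)],
  phi_{k,j} = phi_{k-1,j} - phi_{kk} phi_{k-1,k-j},  j = 1..k-1.
Step k = 1:
  phi_11 = rho(1) = -0.3197.
Step k = 2:
  phi_22 = [rho(2) - phi_11 rho(1)] / [1 - phi_11 rho(1)] = [-0.1987 - (-0.3197)(-0.3197)] / [1 - (-0.3197)(-0.3197)]
         = -0.30090809 / 0.89779191 = -0.335165.
  Update: phi_21 = phi_11 - phi_22 phi_11 = -0.3197 - (-0.335165)(-0.3197) = -0.426852.
Step k = 3:
  phi_33 = [rho(3) - phi_21 rho(2) - phi_22 rho(1)] / [1 - phi_21 rho(1) - phi_22 rho(2)]
    numerator   = 0.4462 - (-0.426852)(-0.1987) - (-0.335165)(-0.3197) = 0.25423235
    denominator = 1 - (-0.426852)(-0.3197) - (-0.335165)(-0.1987) = 0.79693816
  phi_33 = 0.25423235 / 0.79693816 = 0.319.
Therefore phi_{33} = 0.3190.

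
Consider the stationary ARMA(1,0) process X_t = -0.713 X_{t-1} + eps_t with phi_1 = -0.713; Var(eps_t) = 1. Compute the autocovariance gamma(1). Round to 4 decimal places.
\gamma(1) = -1.4503

Multiply the model equation by X_{t-k} and take expectations. With theta_0 = psi_0 = 1 and psi_j the MA(infinity) weights, this gives
  gamma(k) - sum_i phi_i gamma(k-i) = c_k,
  c_k = sigma^2 * sum_{j=k..q} theta_j psi_{j-k}   (c_k = 0 for k > q),
using gamma(-m) = gamma(m).
Pure AR (q = 0): c_0 = sigma^2 = 1, c_k = 0 for k >= 1.
Equations for k = 0 and k = 1 (AR order 1):
  gamma(0) = phi_1 gamma(1) + c_0
  gamma(1) = phi_1 gamma(0) + c_1
Substituting the second into the first: gamma(0) (1 - phi_1^2) = c_0 + phi_1 c_1, so
  gamma(0) = c_0 / (1 - phi_1^2) = 1 / (1 - (-0.713)^2) = 1 / 0.491631 = 2.034046.
  gamma(1) = phi_1 gamma(0) = (-0.713)(2.034046) = -1.450275.
Therefore gamma(1) = -1.4503 (to 4 decimal places).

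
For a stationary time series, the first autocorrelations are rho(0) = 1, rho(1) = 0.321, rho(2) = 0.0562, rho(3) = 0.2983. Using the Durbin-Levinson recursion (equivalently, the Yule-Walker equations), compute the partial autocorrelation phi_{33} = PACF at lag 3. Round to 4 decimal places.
\phi_{33} = 0.3310

The PACF at lag k is phi_{kk}, the last component of the solution
to the Yule-Walker system G_k phi = r_k where
  (G_k)_{ij} = rho(|i - j|), (r_k)_i = rho(i), i,j = 1..k.
Equivalently, Durbin-Levinson gives phi_{kk} iteratively:
  phi_{11} = rho(1)
  phi_{kk} = [rho(k) - sum_{j=1..k-1} phi_{k-1,j} rho(k-j)]
            / [1 - sum_{j=1..k-1} phi_{k-1,j} rho(j)],
  phi_{k,j} = phi_{k-1,j} - phi_{kk} phi_{k-1,k-j},  j = 1..k-1.
Step k = 1:
  phi_11 = rho(1) = 0.321.
Step k = 2:
  phi_22 = [rho(2) - phi_11 rho(1)] / [1 - phi_11 rho(1)] = [0.0562 - (0.321)(0.321)] / [1 - (0.321)(0.321)]
         = -0.046841 / 0.896959 = -0.052222.
  Update: phi_21 = phi_11 - phi_22 phi_11 = 0.321 - (-0.052222)(0.321) = 0.337763.
Step k = 3:
  phi_33 = [rho(3) - phi_21 rho(2) - phi_22 rho(1)] / [1 - phi_21 rho(1) - phi_22 rho(2)]
    numerator   = 0.2983 - (0.337763)(0.0562) - (-0.052222)(0.321) = 0.29608097
    denominator = 1 - (0.337763)(0.321) - (-0.052222)(0.0562) = 0.89451287
  phi_33 = 0.29608097 / 0.89451287 = 0.331.
Therefore phi_{33} = 0.3310.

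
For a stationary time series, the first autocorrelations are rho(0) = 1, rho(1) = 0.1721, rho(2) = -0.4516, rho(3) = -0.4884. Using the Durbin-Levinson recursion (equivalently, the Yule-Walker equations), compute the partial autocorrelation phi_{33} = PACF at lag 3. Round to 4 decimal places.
\phi_{33} = -0.3919

The PACF at lag k is phi_{kk}, the last component of the solution
to the Yule-Walker system G_k phi = r_k where
  (G_k)_{ij} = rho(|i - j|), (r_k)_i = rho(i), i,j = 1..k.
Equivalently, Durbin-Levinson gives phi_{kk} iteratively:
  phi_{11} = rho(1)
  phi_{kk} = [rho(k) - sum_{j=1..k-1} phi_{k-1,j} rho(k-j)]
            / [1 - sum_{j=1..k-1} phi_{k-1,j} rho(j)],
  phi_{k,j} = phi_{k-1,j} - phi_{kk} phi_{k-1,k-j},  j = 1..k-1.
Step k = 1:
  phi_11 = rho(1) = 0.1721.
Step k = 2:
  phi_22 = [rho(2) - phi_11 rho(1)] / [1 - phi_11 rho(1)] = [-0.4516 - (0.1721)(0.1721)] / [1 - (0.1721)(0.1721)]
         = -0.48121841 / 0.97038159 = -0.495906.
  Update: phi_21 = phi_11 - phi_22 phi_11 = 0.1721 - (-0.495906)(0.1721) = 0.257445.
Step k = 3:
  phi_33 = [rho(3) - phi_21 rho(2) - phi_22 rho(1)] / [1 - phi_21 rho(1) - phi_22 rho(2)]
    numerator   = -0.4884 - (0.257445)(-0.4516) - (-0.495906)(0.1721) = -0.28679213
    denominator = 1 - (0.257445)(0.1721) - (-0.495906)(-0.4516) = 0.73174232
  phi_33 = -0.28679213 / 0.73174232 = -0.3919.
Therefore phi_{33} = -0.3919.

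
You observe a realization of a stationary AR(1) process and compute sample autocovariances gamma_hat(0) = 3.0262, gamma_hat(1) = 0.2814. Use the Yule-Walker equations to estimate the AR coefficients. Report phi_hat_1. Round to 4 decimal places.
\hat\phi_{1} = 0.0930

The Yule-Walker equations for an AR(p) process read, in matrix form,
  Gamma_p phi = r_p,   with   (Gamma_p)_{ij} = gamma(|i - j|),
                       (r_p)_i = gamma(i),   i,j = 1..p.
Substitute the sample gammas (Toeplitz matrix and right-hand side of size 1):
  Gamma_p = [[3.0262]]
  r_p     = [0.2814]
With p = 1 this is the single equation gamma(0) phi_1 = gamma(1):
  phi_hat_1 = gamma(1) / gamma(0) = 0.2814 / 3.0262 = 0.0930.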